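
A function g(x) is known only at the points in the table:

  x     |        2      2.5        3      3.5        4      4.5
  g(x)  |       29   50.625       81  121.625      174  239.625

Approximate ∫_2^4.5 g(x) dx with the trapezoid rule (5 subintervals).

Δx = 0.5.
T_5 = (0.5/2)·[29 + 2·50.625 + 2·81 + 2·121.625 + 2·174 + 239.625] = 280.78125.

280.78125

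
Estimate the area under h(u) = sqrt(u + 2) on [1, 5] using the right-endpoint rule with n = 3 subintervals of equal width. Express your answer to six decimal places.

Δu = (5 − 1)/3 = 4/3.
Right endpoints: 7/3, 11/3, 5.
h(7/3) ≈ 2.081666, h(11/3) ≈ 2.380476, h(5) ≈ 2.645751.
Sum = Δu · [h(7/3) + h(11/3) + h(5)].
Sum ≈ 9.477191.

9.477191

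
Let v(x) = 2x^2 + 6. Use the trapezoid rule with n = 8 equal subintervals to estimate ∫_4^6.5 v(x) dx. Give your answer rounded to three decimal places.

Δx = (6.5 − 4)/8 = 0.3125.
v(4) = 38, v(4.3125) = 43.1953125, v(4.625) = 48.78125, v(4.9375) = 54.7578125, v(5.25) = 61.125, v(5.5625) = 67.8828125, v(5.875) = 75.03125, v(6.1875) = 82.5703125, v(6.5) = 90.5.
T_8 = (Δx/2)·[v(x_0) + 2v(x_1) + ... + 2v(x_{7}) + v(x_8)].
Sum ≈ 155.498.

155.498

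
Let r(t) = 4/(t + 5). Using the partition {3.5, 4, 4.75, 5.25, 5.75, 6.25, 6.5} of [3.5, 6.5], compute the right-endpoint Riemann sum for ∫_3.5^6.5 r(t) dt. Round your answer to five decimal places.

1.17582

Subinterval widths: 0.5, 0.75, 0.5, 0.5, 0.5, 0.25.
Right endpoints: 4, 4.75, 5.25, 5.75, 6.25, 6.5.
r(4) = 4/9, r(4.75) = 16/39, r(5.25) = 16/41, r(5.75) = 16/43, r(6.25) = 16/45, r(6.5) = 8/23.
Sum = Σ Δt_i · r(t_i).
Sum ≈ 1.17582.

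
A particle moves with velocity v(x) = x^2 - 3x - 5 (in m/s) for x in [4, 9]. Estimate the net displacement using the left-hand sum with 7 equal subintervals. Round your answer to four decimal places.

81.7347

Δx = (9 − 4)/7 = 5/7.
Left endpoints: 4, 33/7, 38/7, 43/7, 48/7, 53/7, 58/7.
v(4) = -1, v(33/7) = 151/49, v(38/7) = 401/49, v(43/7) = 701/49, v(48/7) = 1051/49, v(53/7) = 1451/49, v(58/7) = 1901/49.
Sum = Δx · [v(4) + v(33/7) + v(38/7) + ...].
Sum ≈ 81.7347.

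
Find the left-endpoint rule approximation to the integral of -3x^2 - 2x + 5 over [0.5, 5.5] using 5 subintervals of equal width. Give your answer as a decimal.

-123.75

Δx = (5.5 − 0.5)/5 = 1.
Left endpoints: 0.5, 1.5, 2.5, 3.5, 4.5.
f(0.5) = 3.25, f(1.5) = -4.75, f(2.5) = -18.75, f(3.5) = -38.75, f(4.5) = -64.75.
Sum = Δx · [f(0.5) + f(1.5) + f(2.5) + f(3.5) + f(4.5)].
Sum = -123.75.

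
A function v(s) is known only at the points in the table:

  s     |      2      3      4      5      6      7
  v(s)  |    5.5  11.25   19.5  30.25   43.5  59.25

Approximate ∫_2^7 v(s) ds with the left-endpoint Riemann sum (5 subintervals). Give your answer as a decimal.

110

Δs = 1.
Sum = 1·[5.5 + 11.25 + 19.5 + 30.25 + 43.5] = 110.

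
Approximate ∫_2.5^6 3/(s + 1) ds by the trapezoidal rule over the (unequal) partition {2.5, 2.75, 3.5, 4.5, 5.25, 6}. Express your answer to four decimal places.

2.0885

Subinterval widths: 0.25, 0.75, 1, 0.75, 0.75.
f(2.5) = 6/7, f(2.75) = 0.8, f(3.5) = 2/3, f(4.5) = 6/11, f(5.25) = 0.48, f(6) = 3/7.
On each subinterval the trapezoid contributes (Δs_i/2)·[f(s_{i-1}) + f(s_i)].
Sum ≈ 2.0885.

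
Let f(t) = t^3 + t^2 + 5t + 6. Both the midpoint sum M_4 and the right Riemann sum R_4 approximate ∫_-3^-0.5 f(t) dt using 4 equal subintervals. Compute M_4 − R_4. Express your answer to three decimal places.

M_4 ≈ -17.80518.
R_4 ≈ -9.27246.
M_4 − R_4 ≈ -8.533.

-8.533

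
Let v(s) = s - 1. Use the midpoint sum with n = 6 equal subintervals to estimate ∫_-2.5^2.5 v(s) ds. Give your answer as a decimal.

-5

Δs = (2.5 − (-2.5))/6 = 5/6.
Midpoints: -25/12, -1.25, -5/12, 5/12, 1.25, 25/12.
v(-25/12) = -37/12, v(-1.25) = -2.25, v(-5/12) = -17/12, v(5/12) = -7/12, v(1.25) = 0.25, v(25/12) = 13/12.
Sum = Δs · [v(-25/12) + v(-1.25) + v(-5/12) + ...].
Sum = -5.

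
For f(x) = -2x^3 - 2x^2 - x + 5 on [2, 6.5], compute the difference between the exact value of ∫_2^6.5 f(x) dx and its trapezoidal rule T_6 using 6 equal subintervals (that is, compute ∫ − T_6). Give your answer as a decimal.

Exact integral: ∫_2^6.5 f(x) dx = -1058.90625.
T_6 = -1070.5078125.
Error = -1058.90625 − (-1070.5078125) = 11.6015625.

11.6015625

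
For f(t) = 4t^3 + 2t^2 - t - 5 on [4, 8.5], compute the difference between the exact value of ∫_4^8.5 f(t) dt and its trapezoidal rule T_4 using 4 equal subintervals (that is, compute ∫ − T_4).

-73.08984375

Exact integral: ∫_4^8.5 f(t) dt = 5280.1875.
T_4 = 5353.27734375.
Error = 5280.1875 − 5353.27734375 = -73.08984375.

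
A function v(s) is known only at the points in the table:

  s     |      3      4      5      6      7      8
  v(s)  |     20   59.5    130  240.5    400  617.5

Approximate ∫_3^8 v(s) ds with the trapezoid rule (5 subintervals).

Δs = 1.
T_5 = (1/2)·[20 + 2·59.5 + 2·130 + 2·240.5 + 2·400 + 617.5] = 1148.75.

1148.75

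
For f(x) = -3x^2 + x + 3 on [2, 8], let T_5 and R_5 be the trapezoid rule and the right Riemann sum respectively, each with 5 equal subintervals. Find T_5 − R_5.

104.4

T_5 = -460.32.
R_5 = -564.72.
T_5 − R_5 = 104.4.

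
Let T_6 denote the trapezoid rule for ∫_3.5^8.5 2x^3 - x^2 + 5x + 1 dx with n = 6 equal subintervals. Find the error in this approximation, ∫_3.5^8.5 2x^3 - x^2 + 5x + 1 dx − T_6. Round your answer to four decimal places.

Exact integral: ∫_3.5^8.5 f(x) dx ≈ 2499.583333.
T_6 ≈ 2519.837963.
Error ≈ 2499.583333 − 2519.837963 ≈ -20.2546.

-20.2546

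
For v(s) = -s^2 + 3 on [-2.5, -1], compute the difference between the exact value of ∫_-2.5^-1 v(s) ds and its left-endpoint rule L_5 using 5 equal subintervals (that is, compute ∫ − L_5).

Exact integral: ∫_-2.5^-1 v(s) ds = -0.375.
L_5 = -1.185.
Error = -0.375 − (-1.185) = 0.81.

0.81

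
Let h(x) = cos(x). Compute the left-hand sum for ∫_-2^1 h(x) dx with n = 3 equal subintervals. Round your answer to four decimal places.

1.1242

Δx = (1 − (-2))/3 = 1.
Left endpoints: -2, -1, 0.
h(-2) ≈ -0.4161, h(-1) ≈ 0.5403, h(0) ≈ 1.0000.
Sum = Δx · [h(-2) + h(-1) + h(0)].
Sum ≈ 1.1242.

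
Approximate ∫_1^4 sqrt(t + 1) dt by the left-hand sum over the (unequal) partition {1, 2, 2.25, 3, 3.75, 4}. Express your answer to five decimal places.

5.24417

Subinterval widths: 1, 0.25, 0.75, 0.75, 0.25.
Left endpoints: 1, 2, 2.25, 3, 3.75.
f(1) ≈ 1.41421, f(2) ≈ 1.73205, f(2.25) ≈ 1.80278, f(3) ≈ 2.00000, f(3.75) ≈ 2.17945.
Sum = Σ Δt_i · f(t_i).
Sum ≈ 5.24417.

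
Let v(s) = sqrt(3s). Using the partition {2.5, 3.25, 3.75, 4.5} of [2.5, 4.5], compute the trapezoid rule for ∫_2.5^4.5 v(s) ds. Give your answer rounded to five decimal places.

6.45269

Subinterval widths: 0.75, 0.5, 0.75.
v(2.5) ≈ 2.73861, v(3.25) ≈ 3.12250, v(3.75) ≈ 3.35410, v(4.5) ≈ 3.67423.
On each subinterval the trapezoid contributes (Δs_i/2)·[v(s_{i-1}) + v(s_i)].
Sum ≈ 6.45269.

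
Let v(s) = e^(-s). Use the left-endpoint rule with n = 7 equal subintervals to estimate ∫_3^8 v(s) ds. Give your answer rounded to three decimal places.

0.069

Δs = (8 − 3)/7 = 5/7.
Left endpoints: 3, 26/7, 31/7, 36/7, 41/7, 46/7, 51/7.
v(3) ≈ 0.050, v(26/7) ≈ 0.024, v(31/7) ≈ 0.012, v(36/7) ≈ 0.006, v(41/7) ≈ 0.003, v(46/7) ≈ 0.001, v(51/7) ≈ 0.001.
Sum = Δs · [v(3) + v(26/7) + v(31/7) + ...].
Sum ≈ 0.069.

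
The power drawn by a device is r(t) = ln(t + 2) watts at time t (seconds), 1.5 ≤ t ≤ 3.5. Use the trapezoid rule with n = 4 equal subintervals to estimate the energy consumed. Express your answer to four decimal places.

2.9893

Δt = (3.5 − 1.5)/4 = 0.5.
r(1.5) ≈ 1.2528, r(2) ≈ 1.3863, r(2.5) ≈ 1.5041, r(3) ≈ 1.6094, r(3.5) ≈ 1.7047.
T_4 = (Δt/2)·[r(t_0) + 2r(t_1) + 2r(t_2) + 2r(t_3) + r(t_4)].
Sum ≈ 2.9893.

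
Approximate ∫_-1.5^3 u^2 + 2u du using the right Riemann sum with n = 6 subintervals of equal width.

Δu = (3 − (-1.5))/6 = 0.75.
Right endpoints: -0.75, 0, 0.75, 1.5, 2.25, 3.
f(-0.75) = -0.9375, f(0) = 0, f(0.75) = 2.0625, f(1.5) = 5.25, f(2.25) = 9.5625, f(3) = 15.
Sum = Δu · [f(-0.75) + f(0) + f(0.75) + ...].
Sum = 23.203125.

23.203125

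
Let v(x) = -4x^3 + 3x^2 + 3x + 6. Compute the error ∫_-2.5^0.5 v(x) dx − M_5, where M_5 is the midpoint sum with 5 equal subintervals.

1.35

Exact integral: ∫_-2.5^0.5 v(x) dx = 63.75.
M_5 = 62.4.
Error = 63.75 − 62.4 = 1.35.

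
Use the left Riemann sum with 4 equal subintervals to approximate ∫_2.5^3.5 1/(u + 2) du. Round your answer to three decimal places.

Δu = (3.5 − 2.5)/4 = 0.25.
Left endpoints: 2.5, 2.75, 3, 3.25.
f(2.5) = 2/9, f(2.75) = 4/19, f(3) = 0.2, f(3.25) = 4/21.
Sum = Δu · [f(2.5) + f(2.75) + f(3) + f(3.25)].
Sum ≈ 0.206.

0.206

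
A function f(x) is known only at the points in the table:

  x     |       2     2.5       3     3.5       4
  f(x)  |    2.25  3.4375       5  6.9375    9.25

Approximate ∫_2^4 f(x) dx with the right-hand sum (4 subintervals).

12.3125

Δx = 0.5.
Sum = 0.5·[3.4375 + 5 + 6.9375 + 9.25] = 12.3125.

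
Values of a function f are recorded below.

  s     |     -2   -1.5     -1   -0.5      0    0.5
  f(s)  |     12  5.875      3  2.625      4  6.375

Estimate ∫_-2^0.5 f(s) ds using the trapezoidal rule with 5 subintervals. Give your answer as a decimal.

12.34375

Δs = 0.5.
T_5 = (0.5/2)·[12 + 2·5.875 + 2·3 + 2·2.625 + 2·4 + 6.375] = 12.34375.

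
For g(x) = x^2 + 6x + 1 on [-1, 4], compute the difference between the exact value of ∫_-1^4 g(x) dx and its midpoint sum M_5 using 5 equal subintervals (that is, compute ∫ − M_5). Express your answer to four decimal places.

Exact integral: ∫_-1^4 g(x) dx ≈ 71.666667.
M_5 = 71.25.
Error ≈ 71.666667 − 71.25 ≈ 0.4167.

0.4167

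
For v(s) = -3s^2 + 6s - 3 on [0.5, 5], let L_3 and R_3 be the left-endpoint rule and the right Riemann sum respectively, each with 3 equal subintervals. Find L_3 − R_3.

L_3 = -33.75.
R_3 = -104.625.
L_3 − R_3 = 70.875.

70.875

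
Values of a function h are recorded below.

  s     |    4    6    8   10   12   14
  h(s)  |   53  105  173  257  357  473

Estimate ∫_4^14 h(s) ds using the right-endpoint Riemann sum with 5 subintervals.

2730

Δs = 2.
Sum = 2·[105 + 173 + 257 + 357 + 473] = 2730.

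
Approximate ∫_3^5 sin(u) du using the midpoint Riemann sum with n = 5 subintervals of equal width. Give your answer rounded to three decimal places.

Δu = (5 − 3)/5 = 0.4.
Midpoints: 3.2, 3.6, 4, 4.4, 4.8.
f(3.2) ≈ -0.058, f(3.6) ≈ -0.443, f(4) ≈ -0.757, f(4.4) ≈ -0.952, f(4.8) ≈ -0.996.
Sum = Δu · [f(3.2) + f(3.6) + f(4) + f(4.4) + f(4.8)].
Sum ≈ -1.282.

-1.282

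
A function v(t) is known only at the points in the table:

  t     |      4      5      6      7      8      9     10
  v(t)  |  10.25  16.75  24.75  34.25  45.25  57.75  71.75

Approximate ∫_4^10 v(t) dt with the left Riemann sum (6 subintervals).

Δt = 1.
Sum = 1·[10.25 + 16.75 + 24.75 + 34.25 + 45.25 + 57.75] = 189.

189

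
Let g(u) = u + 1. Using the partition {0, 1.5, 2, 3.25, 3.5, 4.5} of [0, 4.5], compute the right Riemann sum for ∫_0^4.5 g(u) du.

17.1875

Subinterval widths: 1.5, 0.5, 1.25, 0.25, 1.
Right endpoints: 1.5, 2, 3.25, 3.5, 4.5.
g(1.5) = 2.5, g(2) = 3, g(3.25) = 4.25, g(3.5) = 4.5, g(4.5) = 5.5.
Sum = Σ Δu_i · g(u_i).
Sum = 17.1875.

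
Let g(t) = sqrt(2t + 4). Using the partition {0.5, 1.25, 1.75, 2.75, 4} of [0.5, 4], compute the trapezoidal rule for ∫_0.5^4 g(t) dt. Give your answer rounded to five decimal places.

10.11848

Subinterval widths: 0.75, 0.5, 1, 1.25.
g(0.5) ≈ 2.23607, g(1.25) ≈ 2.54951, g(1.75) ≈ 2.73861, g(2.75) ≈ 3.08221, g(4) ≈ 3.46410.
On each subinterval the trapezoid contributes (Δt_i/2)·[g(t_{i-1}) + g(t_i)].
Sum ≈ 10.11848.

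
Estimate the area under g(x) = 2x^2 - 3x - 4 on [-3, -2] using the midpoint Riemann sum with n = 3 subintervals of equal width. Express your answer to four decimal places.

Δx = (-2 − (-3))/3 = 1/3.
Midpoints: -17/6, -2.5, -13/6.
g(-17/6) = 185/9, g(-2.5) = 16, g(-13/6) = 107/9.
Sum = Δx · [g(-17/6) + g(-2.5) + g(-13/6)].
Sum ≈ 16.1481.

16.1481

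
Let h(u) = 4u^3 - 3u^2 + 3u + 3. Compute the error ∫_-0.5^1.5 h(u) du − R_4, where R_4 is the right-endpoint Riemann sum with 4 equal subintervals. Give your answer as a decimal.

Exact integral: ∫_-0.5^1.5 h(u) du = 10.5.
R_4 = 14.25.
Error = 10.5 − 14.25 = -3.75.

-3.75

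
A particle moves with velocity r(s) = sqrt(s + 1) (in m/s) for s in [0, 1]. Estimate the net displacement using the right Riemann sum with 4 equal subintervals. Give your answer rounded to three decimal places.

Δs = (1 − 0)/4 = 0.25.
Right endpoints: 0.25, 0.5, 0.75, 1.
r(0.25) ≈ 1.118, r(0.5) ≈ 1.225, r(0.75) ≈ 1.323, r(1) ≈ 1.414.
Sum = Δs · [r(0.25) + r(0.5) + r(0.75) + r(1)].
Sum ≈ 1.270.

1.270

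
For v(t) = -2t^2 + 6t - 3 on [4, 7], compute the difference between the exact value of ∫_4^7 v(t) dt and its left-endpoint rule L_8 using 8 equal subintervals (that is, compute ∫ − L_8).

Exact integral: ∫_4^7 v(t) dt = -96.
L_8 = -87.140625.
Error = -96 − (-87.140625) = -8.859375.

-8.859375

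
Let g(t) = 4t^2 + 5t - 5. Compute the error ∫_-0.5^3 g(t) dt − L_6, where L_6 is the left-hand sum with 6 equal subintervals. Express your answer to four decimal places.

14.5185

Exact integral: ∫_-0.5^3 g(t) dt ≈ 40.541667.
L_6 ≈ 26.023148.
Error ≈ 40.541667 − 26.023148 ≈ 14.5185.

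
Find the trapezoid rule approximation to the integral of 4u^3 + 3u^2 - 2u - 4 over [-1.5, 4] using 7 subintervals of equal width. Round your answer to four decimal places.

Δu = (4 − (-1.5))/7 = 11/14.
f(-1.5) = -7.75, f(-5/7) = -857/343, f(1/14) = -5661/1372, f(6/7) = -340/343, f(23/14) = 25447/1372, f(17/7) = 22683/343, f(45/14) = 210467/1372, f(4) = 292.
T_7 = (Δu/2)·[f(u_0) + 2f(u_1) + ... + 2f(u_{6}) + f(u_7)].
Sum ≈ 292.7487.

292.7487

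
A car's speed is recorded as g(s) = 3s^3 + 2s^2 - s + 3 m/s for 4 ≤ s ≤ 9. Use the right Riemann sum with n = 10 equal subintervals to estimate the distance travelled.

Δs = (9 − 4)/10 = 0.5.
Right endpoints: 4.5, 5, 5.5, 6, 6.5, 7, 7.5, 8, 8.5, 9.
g(4.5) = 312.375, g(5) = 423, g(5.5) = 557.125, g(6) = 717, g(6.5) = 904.875, g(7) = 1123, g(7.5) = 1373.625, g(8) = 1659, g(8.5) = 1981.375, g(9) = 2343.
Sum = Δs · [g(4.5) + g(5) + g(5.5) + ...].
Sum = 5697.1875.

5697.1875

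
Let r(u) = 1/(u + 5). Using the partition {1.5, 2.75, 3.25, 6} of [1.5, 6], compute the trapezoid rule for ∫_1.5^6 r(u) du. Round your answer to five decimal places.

0.53103

Subinterval widths: 1.25, 0.5, 2.75.
r(1.5) = 2/13, r(2.75) = 4/31, r(3.25) = 4/33, r(6) = 1/11.
On each subinterval the trapezoid contributes (Δu_i/2)·[r(u_{i-1}) + r(u_i)].
Sum ≈ 0.53103.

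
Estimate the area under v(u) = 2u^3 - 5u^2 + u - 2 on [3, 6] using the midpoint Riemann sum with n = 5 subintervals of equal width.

Δu = (6 − 3)/5 = 0.6.
Midpoints: 3.3, 3.9, 4.5, 5.1, 5.7.
v(3.3) = 18.724, v(3.9) = 44.488, v(4.5) = 83.5, v(5.1) = 138.352, v(5.7) = 211.636.
Sum = Δu · [v(3.3) + v(3.9) + v(4.5) + v(5.1) + v(5.7)].
Sum = 298.02.

298.02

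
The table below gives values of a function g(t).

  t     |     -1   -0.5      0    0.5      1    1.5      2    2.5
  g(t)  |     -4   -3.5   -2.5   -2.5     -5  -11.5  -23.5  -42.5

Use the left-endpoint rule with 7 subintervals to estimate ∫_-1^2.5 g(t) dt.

-26.25

Δt = 0.5.
Sum = 0.5·[(-4) + (-3.5) + (-2.5) + (-2.5) + (-5) + (-11.5) + (-23.5)] = -26.25.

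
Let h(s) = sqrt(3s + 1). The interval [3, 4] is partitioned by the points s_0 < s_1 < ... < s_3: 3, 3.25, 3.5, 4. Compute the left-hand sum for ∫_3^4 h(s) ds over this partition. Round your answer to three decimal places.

Subinterval widths: 0.25, 0.25, 0.5.
Left endpoints: 3, 3.25, 3.5.
h(3) ≈ 3.162, h(3.25) ≈ 3.279, h(3.5) ≈ 3.391.
Sum = Σ Δs_i · h(s_i).
Sum ≈ 3.306.

3.306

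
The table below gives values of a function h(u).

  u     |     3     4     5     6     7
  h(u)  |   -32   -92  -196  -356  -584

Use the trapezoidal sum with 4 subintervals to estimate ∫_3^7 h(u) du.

Δu = 1.
T_4 = (1/2)·[(-32) + 2·(-92) + 2·(-196) + 2·(-356) + (-584)] = -952.

-952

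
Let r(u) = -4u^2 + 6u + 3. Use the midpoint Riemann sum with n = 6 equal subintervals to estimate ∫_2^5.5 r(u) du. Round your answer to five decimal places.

-121.51968

Δu = (5.5 − 2)/6 = 7/12.
Midpoints: 55/24, 2.875, 83/24, 97/24, 4.625, 125/24.
r(55/24) = -613/144, r(2.875) = -12.8125, r(83/24) = -3469/144, r(97/24) = -5485/144, r(4.625) = -54.8125, r(125/24) = -10693/144.
Sum = Δu · [r(55/24) + r(2.875) + r(83/24) + ...].
Sum ≈ -121.51968.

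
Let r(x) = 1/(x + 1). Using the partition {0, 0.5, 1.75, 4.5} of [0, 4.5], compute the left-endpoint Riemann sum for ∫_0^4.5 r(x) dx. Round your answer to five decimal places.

2.33333

Subinterval widths: 0.5, 1.25, 2.75.
Left endpoints: 0, 0.5, 1.75.
r(0) = 1, r(0.5) = 2/3, r(1.75) = 4/11.
Sum = Σ Δx_i · r(x_i).
Sum ≈ 2.33333.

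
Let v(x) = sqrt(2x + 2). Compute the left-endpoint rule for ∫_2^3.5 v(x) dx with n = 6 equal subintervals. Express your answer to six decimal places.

4.031817

Δx = (3.5 − 2)/6 = 0.25.
Left endpoints: 2, 2.25, 2.5, 2.75, 3, 3.25.
v(2) ≈ 2.449490, v(2.25) ≈ 2.549510, v(2.5) ≈ 2.645751, v(2.75) ≈ 2.738613, v(3) ≈ 2.828427, v(3.25) ≈ 2.915476.
Sum = Δx · [v(2) + v(2.25) + v(2.5) + ...].
Sum ≈ 4.031817.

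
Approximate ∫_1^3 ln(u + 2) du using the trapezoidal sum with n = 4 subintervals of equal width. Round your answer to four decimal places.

Δu = (3 − 1)/4 = 0.5.
f(1) ≈ 1.0986, f(1.5) ≈ 1.2528, f(2) ≈ 1.3863, f(2.5) ≈ 1.5041, f(3) ≈ 1.6094.
T_4 = (Δu/2)·[f(u_0) + 2f(u_1) + 2f(u_2) + 2f(u_3) + f(u_4)].
Sum ≈ 2.7486.

2.7486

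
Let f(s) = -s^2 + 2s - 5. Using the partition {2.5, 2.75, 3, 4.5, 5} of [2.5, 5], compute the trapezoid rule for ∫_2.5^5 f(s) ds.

Subinterval widths: 0.25, 0.25, 1.5, 0.5.
f(2.5) = -6.25, f(2.75) = -7.0625, f(3) = -8, f(4.5) = -16.25, f(5) = -20.
On each subinterval the trapezoid contributes (Δs_i/2)·[f(s_{i-1}) + f(s_i)].
Sum = -30.796875.

-30.796875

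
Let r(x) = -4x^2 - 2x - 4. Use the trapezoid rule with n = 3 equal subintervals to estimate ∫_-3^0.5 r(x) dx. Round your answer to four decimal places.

-44.5926

Δx = (0.5 − (-3))/3 = 7/6.
r(-3) = -34, r(-11/6) = -124/9, r(-2/3) = -40/9, r(0.5) = -6.
T_3 = (Δx/2)·[r(x_0) + 2r(x_1) + 2r(x_2) + r(x_3)].
Sum ≈ -44.5926.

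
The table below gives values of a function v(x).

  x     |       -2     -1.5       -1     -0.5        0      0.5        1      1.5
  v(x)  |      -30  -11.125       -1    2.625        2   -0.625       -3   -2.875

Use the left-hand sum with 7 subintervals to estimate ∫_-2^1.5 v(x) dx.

-20.5625

Δx = 0.5.
Sum = 0.5·[(-30) + (-11.125) + (-1) + 2.625 + 2 + (-0.625) + (-3)] = -20.5625.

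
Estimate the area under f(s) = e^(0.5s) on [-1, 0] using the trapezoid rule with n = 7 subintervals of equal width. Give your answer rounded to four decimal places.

Δs = (0 − (-1))/7 = 1/7.
f(-1) ≈ 0.6065, f(-6/7) ≈ 0.6514, f(-5/7) ≈ 0.6997, f(-4/7) ≈ 0.7515, f(-3/7) ≈ 0.8071, f(-2/7) ≈ 0.8669, f(-1/7) ≈ 0.9311, f(0) ≈ 1.0000.
T_7 = (Δs/2)·[f(s_0) + 2f(s_1) + ... + 2f(s_{6}) + f(s_7)].
Sum ≈ 0.7873.

0.7873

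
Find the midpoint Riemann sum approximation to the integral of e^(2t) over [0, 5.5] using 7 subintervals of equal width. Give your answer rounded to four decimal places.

27064.6289

Δt = (5.5 − 0)/7 = 11/14.
Midpoints: 11/28, 33/28, 55/28, 2.75, 99/28, 121/28, 143/28.
f(11/28) ≈ 2.1940, f(33/28) ≈ 10.5607, f(55/28) ≈ 50.8343, f(2.75) ≈ 244.6919, f(99/28) ≈ 1177.8294, f(121/28) ≈ 5669.5053, f(143/28) ≈ 27290.2756.
Sum = Δt · [f(11/28) + f(33/28) + f(55/28) + ...].
Sum ≈ 27064.6289.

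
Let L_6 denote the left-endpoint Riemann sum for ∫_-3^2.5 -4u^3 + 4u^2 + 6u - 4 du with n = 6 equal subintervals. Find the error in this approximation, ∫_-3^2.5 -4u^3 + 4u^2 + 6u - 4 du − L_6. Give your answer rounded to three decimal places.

Exact integral: ∫_-3^2.5 f(u) du ≈ 68.52083.
L_6 ≈ 141.97512.
Error ≈ 68.52083 − 141.97512 ≈ -73.454.

-73.454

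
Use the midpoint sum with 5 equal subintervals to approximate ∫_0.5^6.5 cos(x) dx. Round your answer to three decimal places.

-0.281

Δx = (6.5 − 0.5)/5 = 1.2.
Midpoints: 1.1, 2.3, 3.5, 4.7, 5.9.
f(1.1) ≈ 0.454, f(2.3) ≈ -0.666, f(3.5) ≈ -0.936, f(4.7) ≈ -0.012, f(5.9) ≈ 0.927.
Sum = Δx · [f(1.1) + f(2.3) + f(3.5) + f(4.7) + f(5.9)].
Sum ≈ -0.281.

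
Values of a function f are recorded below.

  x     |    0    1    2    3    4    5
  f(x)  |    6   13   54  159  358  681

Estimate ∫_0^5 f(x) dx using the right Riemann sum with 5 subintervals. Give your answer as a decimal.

1265

Δx = 1.
Sum = 1·[13 + 54 + 159 + 358 + 681] = 1265.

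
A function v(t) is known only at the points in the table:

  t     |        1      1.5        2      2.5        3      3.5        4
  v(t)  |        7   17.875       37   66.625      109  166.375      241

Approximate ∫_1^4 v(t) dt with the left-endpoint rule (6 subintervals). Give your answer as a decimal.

Δt = 0.5.
Sum = 0.5·[7 + 17.875 + 37 + 66.625 + 109 + 166.375] = 201.9375.

201.9375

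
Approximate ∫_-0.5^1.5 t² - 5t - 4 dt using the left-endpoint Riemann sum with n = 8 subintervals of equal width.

-10.8125

Δt = (1.5 − (-0.5))/8 = 0.25.
Left endpoints: -0.5, -0.25, 0, 0.25, 0.5, 0.75, 1, 1.25.
f(-0.5) = -1.25, f(-0.25) = -2.6875, f(0) = -4, f(0.25) = -5.1875, f(0.5) = -6.25, f(0.75) = -7.1875, f(1) = -8, f(1.25) = -8.6875.
Sum = Δt · [f(-0.5) + f(-0.25) + f(0) + ...].
Sum = -10.8125.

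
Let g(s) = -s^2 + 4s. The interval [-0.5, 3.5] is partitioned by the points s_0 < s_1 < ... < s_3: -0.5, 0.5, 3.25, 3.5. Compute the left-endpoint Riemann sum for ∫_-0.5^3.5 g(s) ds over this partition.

3.171875

Subinterval widths: 1, 2.75, 0.25.
Left endpoints: -0.5, 0.5, 3.25.
g(-0.5) = -2.25, g(0.5) = 1.75, g(3.25) = 2.4375.
Sum = Σ Δs_i · g(s_i).
Sum = 3.171875.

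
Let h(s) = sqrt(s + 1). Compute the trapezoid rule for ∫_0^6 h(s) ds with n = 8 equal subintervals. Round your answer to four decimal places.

Δs = (6 − 0)/8 = 0.75.
h(0) ≈ 1.0000, h(0.75) ≈ 1.3229, h(1.5) ≈ 1.5811, h(2.25) ≈ 1.8028, h(3) ≈ 2.0000, h(3.75) ≈ 2.1794, h(4.5) ≈ 2.3452, h(5.25) ≈ 2.5000, h(6) ≈ 2.6458.
T_8 = (Δs/2)·[h(s_0) + 2h(s_1) + ... + 2h(s_{7}) + h(s_8)].
Sum ≈ 11.6657.

11.6657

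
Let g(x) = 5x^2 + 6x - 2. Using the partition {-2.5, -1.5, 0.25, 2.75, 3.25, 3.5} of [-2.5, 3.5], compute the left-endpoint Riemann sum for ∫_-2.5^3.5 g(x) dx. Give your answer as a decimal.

57.953125

Subinterval widths: 1, 1.75, 2.5, 0.5, 0.25.
Left endpoints: -2.5, -1.5, 0.25, 2.75, 3.25.
g(-2.5) = 14.25, g(-1.5) = 0.25, g(0.25) = -0.1875, g(2.75) = 52.3125, g(3.25) = 70.3125.
Sum = Σ Δx_i · g(x_i).
Sum = 57.953125.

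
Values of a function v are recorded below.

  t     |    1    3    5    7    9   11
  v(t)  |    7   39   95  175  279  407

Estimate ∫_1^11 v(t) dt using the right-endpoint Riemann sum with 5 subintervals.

Δt = 2.
Sum = 2·[39 + 95 + 175 + 279 + 407] = 1990.

1990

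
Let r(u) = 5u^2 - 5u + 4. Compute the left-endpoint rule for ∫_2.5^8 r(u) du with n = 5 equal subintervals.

Δu = (8 − 2.5)/5 = 1.1.
Left endpoints: 2.5, 3.6, 4.7, 5.8, 6.9.
r(2.5) = 22.75, r(3.6) = 50.8, r(4.7) = 90.95, r(5.8) = 143.2, r(6.9) = 207.55.
Sum = Δu · [r(2.5) + r(3.6) + r(4.7) + r(5.8) + r(6.9)].
Sum = 566.775.

566.775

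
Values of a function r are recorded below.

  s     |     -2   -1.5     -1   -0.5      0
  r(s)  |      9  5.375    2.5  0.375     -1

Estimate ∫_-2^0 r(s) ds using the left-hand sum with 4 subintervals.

8.625

Δs = 0.5.
Sum = 0.5·[9 + 5.375 + 2.5 + 0.375] = 8.625.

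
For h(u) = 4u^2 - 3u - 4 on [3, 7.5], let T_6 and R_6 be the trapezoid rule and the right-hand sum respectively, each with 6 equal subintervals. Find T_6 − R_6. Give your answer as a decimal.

-65.8125

T_6 = 439.3125.
R_6 = 505.125.
T_6 − R_6 = -65.8125.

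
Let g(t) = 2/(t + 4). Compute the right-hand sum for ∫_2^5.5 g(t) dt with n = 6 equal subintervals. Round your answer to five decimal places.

0.88419

Δt = (5.5 − 2)/6 = 7/12.
Right endpoints: 31/12, 19/6, 3.75, 13/3, 59/12, 5.5.
g(31/12) = 24/79, g(19/6) = 12/43, g(3.75) = 8/31, g(13/3) = 0.24, g(59/12) = 24/107, g(5.5) = 4/19.
Sum = Δt · [g(31/12) + g(19/6) + g(3.75) + ...].
Sum ≈ 0.88419.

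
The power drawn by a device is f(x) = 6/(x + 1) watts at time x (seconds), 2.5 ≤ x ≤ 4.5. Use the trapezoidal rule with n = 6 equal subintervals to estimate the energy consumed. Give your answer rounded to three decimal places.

Δx = (4.5 − 2.5)/6 = 1/3.
f(2.5) = 12/7, f(17/6) = 36/23, f(19/6) = 1.44, f(3.5) = 4/3, f(23/6) = 36/29, f(25/6) = 36/31, f(4.5) = 12/11.
T_6 = (Δx/2)·[f(x_0) + 2f(x_1) + ... + 2f(x_{5}) + f(x_6)].
Sum ≈ 2.715.

2.715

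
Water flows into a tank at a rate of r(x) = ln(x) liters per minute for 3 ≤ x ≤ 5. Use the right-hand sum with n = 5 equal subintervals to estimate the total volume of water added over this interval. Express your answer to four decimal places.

Δx = (5 − 3)/5 = 0.4.
Right endpoints: 3.4, 3.8, 4.2, 4.6, 5.
r(3.4) ≈ 1.2238, r(3.8) ≈ 1.3350, r(4.2) ≈ 1.4351, r(4.6) ≈ 1.5261, r(5) ≈ 1.6094.
Sum = Δx · [r(3.4) + r(3.8) + r(4.2) + r(4.6) + r(5)].
Sum ≈ 2.8517.

2.8517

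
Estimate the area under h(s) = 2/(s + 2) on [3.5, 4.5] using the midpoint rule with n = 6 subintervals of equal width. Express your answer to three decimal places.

0.334

Δs = (4.5 − 3.5)/6 = 1/6.
Midpoints: 43/12, 3.75, 47/12, 49/12, 4.25, 53/12.
h(43/12) = 24/67, h(3.75) = 8/23, h(47/12) = 24/71, h(49/12) = 24/73, h(4.25) = 0.32, h(53/12) = 24/77.
Sum = Δs · [h(43/12) + h(3.75) + h(47/12) + ...].
Sum ≈ 0.334.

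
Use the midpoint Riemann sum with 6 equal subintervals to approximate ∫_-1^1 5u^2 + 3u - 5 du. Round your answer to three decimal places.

-6.759

Δu = (1 − (-1))/6 = 1/3.
Midpoints: -5/6, -0.5, -1/6, 1/6, 0.5, 5/6.
f(-5/6) = -145/36, f(-0.5) = -5.25, f(-1/6) = -193/36, f(1/6) = -157/36, f(0.5) = -2.25, f(5/6) = 35/36.
Sum = Δu · [f(-5/6) + f(-0.5) + f(-1/6) + ...].
Sum ≈ -6.759.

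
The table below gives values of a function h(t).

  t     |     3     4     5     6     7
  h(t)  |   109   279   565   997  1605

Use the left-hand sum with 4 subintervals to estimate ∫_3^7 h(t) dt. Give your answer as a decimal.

1950

Δt = 1.
Sum = 1·[109 + 279 + 565 + 997] = 1950.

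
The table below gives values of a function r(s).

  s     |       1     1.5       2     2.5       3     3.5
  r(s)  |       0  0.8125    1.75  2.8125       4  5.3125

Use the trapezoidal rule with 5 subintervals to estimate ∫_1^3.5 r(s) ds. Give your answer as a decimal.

Δs = 0.5.
T_5 = (0.5/2)·[0 + 2·0.8125 + 2·1.75 + 2·2.8125 + 2·4 + 5.3125] = 6.015625.

6.015625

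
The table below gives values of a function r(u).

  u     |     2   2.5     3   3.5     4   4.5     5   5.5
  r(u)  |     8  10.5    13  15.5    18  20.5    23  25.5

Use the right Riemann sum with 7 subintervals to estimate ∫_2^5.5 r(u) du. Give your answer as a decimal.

63

Δu = 0.5.
Sum = 0.5·[10.5 + 13 + 15.5 + 18 + 20.5 + 23 + 25.5] = 63.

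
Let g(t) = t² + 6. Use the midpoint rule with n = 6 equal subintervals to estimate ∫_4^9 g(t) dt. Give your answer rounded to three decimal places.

Δt = (9 − 4)/6 = 5/6.
Midpoints: 53/12, 5.25, 73/12, 83/12, 7.75, 103/12.
g(53/12) = 3673/144, g(5.25) = 33.5625, g(73/12) = 6193/144, g(83/12) = 7753/144, g(7.75) = 66.0625, g(103/12) = 11473/144.
Sum = Δt · [g(53/12) + g(5.25) + g(73/12) + ...].
Sum ≈ 251.377.

251.377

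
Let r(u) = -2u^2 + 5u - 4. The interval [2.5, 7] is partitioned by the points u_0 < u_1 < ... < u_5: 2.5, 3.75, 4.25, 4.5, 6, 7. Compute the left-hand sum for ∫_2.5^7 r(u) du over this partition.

-95.40625

Subinterval widths: 1.25, 0.5, 0.25, 1.5, 1.
Left endpoints: 2.5, 3.75, 4.25, 4.5, 6.
r(2.5) = -4, r(3.75) = -13.375, r(4.25) = -18.875, r(4.5) = -22, r(6) = -46.
Sum = Σ Δu_i · r(u_i).
Sum = -95.40625.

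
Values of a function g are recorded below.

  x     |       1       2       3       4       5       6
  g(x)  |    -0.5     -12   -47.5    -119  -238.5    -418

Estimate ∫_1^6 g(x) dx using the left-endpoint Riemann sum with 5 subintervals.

Δx = 1.
Sum = 1·[(-0.5) + (-12) + (-47.5) + (-119) + (-238.5)] = -417.5.

-417.5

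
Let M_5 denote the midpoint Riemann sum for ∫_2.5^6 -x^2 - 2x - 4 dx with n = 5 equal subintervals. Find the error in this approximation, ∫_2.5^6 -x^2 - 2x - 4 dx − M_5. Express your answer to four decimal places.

Exact integral: ∫_2.5^6 f(x) dx ≈ -110.541667.
M_5 = -110.39875.
Error ≈ -110.541667 − (-110.39875) ≈ -0.1429.

-0.1429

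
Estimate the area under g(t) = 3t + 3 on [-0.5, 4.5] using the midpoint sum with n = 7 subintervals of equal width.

Δt = (4.5 − (-0.5))/7 = 5/7.
Midpoints: -1/7, 4/7, 9/7, 2, 19/7, 24/7, 29/7.
g(-1/7) = 18/7, g(4/7) = 33/7, g(9/7) = 48/7, g(2) = 9, g(19/7) = 78/7, g(24/7) = 93/7, g(29/7) = 108/7.
Sum = Δt · [g(-1/7) + g(4/7) + g(9/7) + ...].
Sum = 45.

45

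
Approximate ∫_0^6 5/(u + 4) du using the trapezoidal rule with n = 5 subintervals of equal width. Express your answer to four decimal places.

4.6126

Δu = (6 − 0)/5 = 1.2.
f(0) = 1.25, f(1.2) = 25/26, f(2.4) = 0.78125, f(3.6) = 25/38, f(4.8) = 25/44, f(6) = 0.5.
T_5 = (Δu/2)·[f(u_0) + 2f(u_1) + ... + 2f(u_{4}) + f(u_5)].
Sum ≈ 4.6126.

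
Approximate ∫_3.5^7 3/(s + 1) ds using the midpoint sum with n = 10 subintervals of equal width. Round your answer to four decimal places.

1.7256

Δs = (7 − 3.5)/10 = 0.35.
Midpoints: 3.675, 4.025, 4.375, 4.725, 5.075, 5.425, 5.775, 6.125, 6.475, 6.825.
f(3.675) = 120/187, f(4.025) = 40/67, f(4.375) = 24/43, f(4.725) = 120/229, f(5.075) = 40/81, f(5.425) = 120/257, f(5.775) = 120/271, f(6.125) = 8/19, f(6.475) = 120/299, f(6.825) = 120/313.
Sum = Δs · [f(3.675) + f(4.025) + f(4.375) + ...].
Sum ≈ 1.7256.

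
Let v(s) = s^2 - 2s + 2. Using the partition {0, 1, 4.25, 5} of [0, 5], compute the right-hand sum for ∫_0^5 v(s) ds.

51.328125

Subinterval widths: 1, 3.25, 0.75.
Right endpoints: 1, 4.25, 5.
v(1) = 1, v(4.25) = 11.5625, v(5) = 17.
Sum = Σ Δs_i · v(s_i).
Sum = 51.328125.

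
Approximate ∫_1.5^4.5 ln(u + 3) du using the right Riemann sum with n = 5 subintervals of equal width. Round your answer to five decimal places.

5.49401

Δu = (4.5 − 1.5)/5 = 0.6.
Right endpoints: 2.1, 2.7, 3.3, 3.9, 4.5.
f(2.1) ≈ 1.62924, f(2.7) ≈ 1.74047, f(3.3) ≈ 1.84055, f(3.9) ≈ 1.93152, f(4.5) ≈ 2.01490.
Sum = Δu · [f(2.1) + f(2.7) + f(3.3) + f(3.9) + f(4.5)].
Sum ≈ 5.49401.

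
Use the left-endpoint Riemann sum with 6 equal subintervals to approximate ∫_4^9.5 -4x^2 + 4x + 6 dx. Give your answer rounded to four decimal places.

Δx = (9.5 − 4)/6 = 11/12.
Left endpoints: 4, 59/12, 35/6, 6.75, 23/3, 103/12.
f(4) = -42, f(59/12) = -2557/36, f(35/6) = -961/9, f(6.75) = -149.25, f(23/3) = -1786/9, f(103/12) = -9157/36.
Sum = Δx · [f(4) + f(59/12) + f(35/6) + ...].
Sum ≈ -753.3727.

-753.3727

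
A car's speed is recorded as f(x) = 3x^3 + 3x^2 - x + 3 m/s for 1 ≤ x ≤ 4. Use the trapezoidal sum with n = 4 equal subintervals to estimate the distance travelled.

262.921875

Δx = (4 − 1)/4 = 0.75.
f(1) = 8, f(1.75) = 26.515625, f(2.5) = 66.125, f(3.25) = 134.421875, f(4) = 239.
T_4 = (Δx/2)·[f(x_0) + 2f(x_1) + 2f(x_2) + 2f(x_3) + f(x_4)].
Sum = 262.921875.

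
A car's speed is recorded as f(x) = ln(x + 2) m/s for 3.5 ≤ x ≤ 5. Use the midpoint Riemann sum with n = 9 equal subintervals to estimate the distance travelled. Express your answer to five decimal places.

2.74530

Δx = (5 − 3.5)/9 = 1/6.
Midpoints: 43/12, 3.75, 47/12, 49/12, 4.25, 53/12, 55/12, 4.75, 59/12.
f(43/12) ≈ 1.71979, f(3.75) ≈ 1.74920, f(47/12) ≈ 1.77777, f(49/12) ≈ 1.80555, f(4.25) ≈ 1.83258, f(53/12) ≈ 1.85890, f(55/12) ≈ 1.88454, f(4.75) ≈ 1.90954, f(59/12) ≈ 1.93393.
Sum = Δx · [f(43/12) + f(3.75) + f(47/12) + ...].
Sum ≈ 2.74530.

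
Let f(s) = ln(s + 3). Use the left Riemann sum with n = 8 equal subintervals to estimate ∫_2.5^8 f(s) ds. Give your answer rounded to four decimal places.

11.2589

Δs = (8 − 2.5)/8 = 0.6875.
Left endpoints: 2.5, 3.1875, 3.875, 4.5625, 5.25, 5.9375, 6.625, 7.3125.
f(2.5) ≈ 1.7047, f(3.1875) ≈ 1.8225, f(3.875) ≈ 1.9279, f(4.5625) ≈ 2.0232, f(5.25) ≈ 2.1102, f(5.9375) ≈ 2.1903, f(6.625) ≈ 2.2644, f(7.3125) ≈ 2.3334.
Sum = Δs · [f(2.5) + f(3.1875) + f(3.875) + ...].
Sum ≈ 11.2589.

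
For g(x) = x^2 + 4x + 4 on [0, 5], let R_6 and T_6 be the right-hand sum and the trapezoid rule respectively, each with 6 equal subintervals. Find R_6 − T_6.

18.75

R_6 ≈ 130.9953704.
T_6 ≈ 112.2453704.
R_6 − T_6 = 18.75.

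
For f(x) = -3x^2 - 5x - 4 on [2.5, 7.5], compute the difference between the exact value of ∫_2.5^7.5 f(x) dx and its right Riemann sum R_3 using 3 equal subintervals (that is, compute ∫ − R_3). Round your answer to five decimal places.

Exact integral: ∫_2.5^7.5 f(x) dx = -551.25.
R_3 ≈ -704.0277778.
Error ≈ -551.25 − (-704.0277778) ≈ 152.77778.

152.77778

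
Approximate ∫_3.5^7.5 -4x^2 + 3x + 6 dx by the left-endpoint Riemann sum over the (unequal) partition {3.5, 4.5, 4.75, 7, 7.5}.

Subinterval widths: 1, 0.25, 2.25, 0.5.
Left endpoints: 3.5, 4.5, 4.75, 7.
f(3.5) = -32.5, f(4.5) = -61.5, f(4.75) = -70, f(7) = -169.
Sum = Σ Δx_i · f(x_i).
Sum = -289.875.

-289.875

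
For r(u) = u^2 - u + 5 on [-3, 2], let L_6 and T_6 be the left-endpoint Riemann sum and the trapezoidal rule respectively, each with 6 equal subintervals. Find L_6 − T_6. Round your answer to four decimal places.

L_6 ≈ 43.912037.
T_6 ≈ 39.745370.
L_6 − T_6 ≈ 4.1667.

4.1667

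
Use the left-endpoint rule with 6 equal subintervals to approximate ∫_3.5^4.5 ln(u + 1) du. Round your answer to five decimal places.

Δu = (4.5 − 3.5)/6 = 1/6.
Left endpoints: 3.5, 11/3, 23/6, 4, 25/6, 13/3.
f(3.5) ≈ 1.50408, f(11/3) ≈ 1.54045, f(23/6) ≈ 1.57554, f(4) ≈ 1.60944, f(25/6) ≈ 1.64223, f(13/3) ≈ 1.67398.
Sum = Δu · [f(3.5) + f(11/3) + f(23/6) + ...].
Sum ≈ 1.59095.

1.59095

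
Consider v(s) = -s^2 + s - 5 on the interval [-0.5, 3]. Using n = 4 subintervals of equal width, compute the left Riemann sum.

-20.31640625

Δs = (3 − (-0.5))/4 = 0.875.
Left endpoints: -0.5, 0.375, 1.25, 2.125.
v(-0.5) = -5.75, v(0.375) = -4.765625, v(1.25) = -5.3125, v(2.125) = -7.390625.
Sum = Δs · [v(-0.5) + v(0.375) + v(1.25) + v(2.125)].
Sum = -20.31640625.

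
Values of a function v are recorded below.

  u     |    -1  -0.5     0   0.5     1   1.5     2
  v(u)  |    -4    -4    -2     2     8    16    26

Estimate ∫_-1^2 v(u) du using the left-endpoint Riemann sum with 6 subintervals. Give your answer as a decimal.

8

Δu = 0.5.
Sum = 0.5·[(-4) + (-4) + (-2) + 2 + 8 + 16] = 8.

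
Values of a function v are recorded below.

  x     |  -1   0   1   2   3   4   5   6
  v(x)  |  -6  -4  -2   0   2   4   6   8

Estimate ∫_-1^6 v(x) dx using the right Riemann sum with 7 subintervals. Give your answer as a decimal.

Δx = 1.
Sum = 1·[(-4) + (-2) + 0 + 2 + 4 + 6 + 8] = 14.

14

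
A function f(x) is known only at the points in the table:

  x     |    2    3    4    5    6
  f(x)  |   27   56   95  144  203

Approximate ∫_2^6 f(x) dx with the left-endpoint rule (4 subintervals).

322

Δx = 1.
Sum = 1·[27 + 56 + 95 + 144] = 322.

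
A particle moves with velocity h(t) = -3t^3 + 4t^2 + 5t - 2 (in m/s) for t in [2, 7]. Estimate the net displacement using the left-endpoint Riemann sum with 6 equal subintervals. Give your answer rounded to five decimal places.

Δt = (7 − 2)/6 = 5/6.
Left endpoints: 2, 17/6, 11/3, 4.5, 16/3, 37/6.
h(2) = 0, h(17/6) = -575/24, h(11/3) = -700/9, h(4.5) = -171.875, h(16/3) = -950/3, h(37/6) = -37625/72.
Sum = Δt · [h(2) + h(17/6) + h(11/3) + ...].
Sum ≈ -927.37269.

-927.37269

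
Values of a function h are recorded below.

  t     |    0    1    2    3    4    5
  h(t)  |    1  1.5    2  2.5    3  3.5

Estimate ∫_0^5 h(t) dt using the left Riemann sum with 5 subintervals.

10

Δt = 1.
Sum = 1·[1 + 1.5 + 2 + 2.5 + 3] = 10.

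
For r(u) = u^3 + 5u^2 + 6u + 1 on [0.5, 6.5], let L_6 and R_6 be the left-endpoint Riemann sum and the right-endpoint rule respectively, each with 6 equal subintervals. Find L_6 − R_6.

-520.5

L_6 = 791.
R_6 = 1311.5.
L_6 − R_6 = -520.5.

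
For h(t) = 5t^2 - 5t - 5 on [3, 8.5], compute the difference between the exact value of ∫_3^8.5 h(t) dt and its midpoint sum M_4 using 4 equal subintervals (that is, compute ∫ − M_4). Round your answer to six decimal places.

4.332682

Exact integral: ∫_3^8.5 h(t) dt ≈ 792.91666667.
M_4 ≈ 788.58398438.
Error ≈ 792.91666667 − 788.58398438 ≈ 4.332682.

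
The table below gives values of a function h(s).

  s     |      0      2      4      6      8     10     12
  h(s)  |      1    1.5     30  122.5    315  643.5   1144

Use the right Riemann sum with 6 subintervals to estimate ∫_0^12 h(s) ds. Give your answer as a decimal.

Δs = 2.
Sum = 2·[1.5 + 30 + 122.5 + 315 + 643.5 + 1144] = 4513.

4513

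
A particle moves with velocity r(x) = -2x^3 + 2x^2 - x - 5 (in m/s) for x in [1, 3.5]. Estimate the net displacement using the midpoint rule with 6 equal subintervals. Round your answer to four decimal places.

Δx = (3.5 − 1)/6 = 5/12.
Midpoints: 29/24, 1.625, 49/24, 59/24, 2.875, 79/24.
r(29/24) = -47117/6912, r(1.625) = -9.92578125, r(49/24) = -108697/6912, r(59/24) = -173387/6912, r(2.875) = -38.87109375, r(79/24) = -400567/6912.
Sum = Δx · [r(29/24) + r(1.625) + r(49/24) + ...].
Sum ≈ -64.3236.

-64.3236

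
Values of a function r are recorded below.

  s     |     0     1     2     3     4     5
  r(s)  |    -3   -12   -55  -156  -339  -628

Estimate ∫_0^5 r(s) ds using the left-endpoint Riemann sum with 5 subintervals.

Δs = 1.
Sum = 1·[(-3) + (-12) + (-55) + (-156) + (-339)] = -565.

-565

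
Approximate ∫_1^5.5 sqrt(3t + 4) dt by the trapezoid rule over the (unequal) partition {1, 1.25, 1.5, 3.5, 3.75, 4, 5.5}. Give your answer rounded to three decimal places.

Subinterval widths: 0.25, 0.25, 2, 0.25, 0.25, 1.5.
f(1) ≈ 2.646, f(1.25) ≈ 2.784, f(1.5) ≈ 2.915, f(3.5) ≈ 3.808, f(3.75) ≈ 3.905, f(4) ≈ 4.000, f(5.5) ≈ 4.528.
On each subinterval the trapezoid contributes (Δt_i/2)·[f(t_{i-1}) + f(t_i)].
Sum ≈ 16.463.

16.463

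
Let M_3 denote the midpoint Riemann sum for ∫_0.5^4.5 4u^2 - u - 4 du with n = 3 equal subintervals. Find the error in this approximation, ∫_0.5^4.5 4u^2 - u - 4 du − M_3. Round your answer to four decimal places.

Exact integral: ∫_0.5^4.5 f(u) du ≈ 95.333333.
M_3 ≈ 92.962963.
Error ≈ 95.333333 − 92.962963 ≈ 2.3704.

2.3704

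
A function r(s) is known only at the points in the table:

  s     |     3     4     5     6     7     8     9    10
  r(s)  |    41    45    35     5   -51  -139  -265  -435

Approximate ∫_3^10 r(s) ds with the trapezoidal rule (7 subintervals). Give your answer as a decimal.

Δs = 1.
T_7 = (1/2)·[41 + 2·45 + 2·35 + 2·5 + 2·(-51) + 2·(-139) + 2·(-265) + (-435)] = -567.

-567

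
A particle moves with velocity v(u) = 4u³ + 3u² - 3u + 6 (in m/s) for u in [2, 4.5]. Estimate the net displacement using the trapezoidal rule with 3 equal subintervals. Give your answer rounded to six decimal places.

Δu = (4.5 − 2)/3 = 5/6.
v(2) = 44, v(17/6) = 12157/108, v(11/3) = 6278/27, v(4.5) = 417.75.
T_3 = (Δu/2)·[v(u_0) + 2v(u_1) + 2v(u_2) + v(u_3)].
Sum ≈ 479.965278.

479.965278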